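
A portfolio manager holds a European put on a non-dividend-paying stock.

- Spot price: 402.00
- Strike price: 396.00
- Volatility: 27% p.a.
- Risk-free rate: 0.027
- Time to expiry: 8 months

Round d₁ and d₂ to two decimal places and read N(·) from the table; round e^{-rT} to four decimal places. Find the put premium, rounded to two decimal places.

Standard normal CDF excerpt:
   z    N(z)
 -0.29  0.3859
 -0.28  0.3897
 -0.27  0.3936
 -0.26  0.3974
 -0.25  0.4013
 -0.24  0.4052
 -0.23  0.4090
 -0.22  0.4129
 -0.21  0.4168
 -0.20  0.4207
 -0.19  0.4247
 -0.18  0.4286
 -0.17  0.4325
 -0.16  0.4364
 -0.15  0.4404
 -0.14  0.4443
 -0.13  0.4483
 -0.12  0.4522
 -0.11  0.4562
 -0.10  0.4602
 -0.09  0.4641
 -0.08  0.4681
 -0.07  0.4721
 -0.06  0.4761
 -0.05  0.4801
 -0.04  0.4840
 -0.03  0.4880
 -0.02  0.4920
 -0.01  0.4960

28.50

T = 0.6667;  σ√T = 0.2205
ln(S/K) + (r + σ²/2)T = ln(402/396) + (0.027 + 0.27²/2)·0.6667 = 0.0150 + 0.0423 = 0.0573
d₁ = 0.0573 / 0.2205 = 0.2601 which rounds to 0.26
d₂ = d₁ − σ√T = 0.2601 − 0.2205 = 0.0396 which rounds to 0.04
exp(−rT) = exp(−0.027·0.6667) = 0.9822
N(−d₂) = N(-0.04) = 0.4840;  N(−d₁) = N(-0.26) = 0.3974
P = 396·0.9822·0.4840 − 402·0.3974 = 188.2524 − 159.7548 = 28.4976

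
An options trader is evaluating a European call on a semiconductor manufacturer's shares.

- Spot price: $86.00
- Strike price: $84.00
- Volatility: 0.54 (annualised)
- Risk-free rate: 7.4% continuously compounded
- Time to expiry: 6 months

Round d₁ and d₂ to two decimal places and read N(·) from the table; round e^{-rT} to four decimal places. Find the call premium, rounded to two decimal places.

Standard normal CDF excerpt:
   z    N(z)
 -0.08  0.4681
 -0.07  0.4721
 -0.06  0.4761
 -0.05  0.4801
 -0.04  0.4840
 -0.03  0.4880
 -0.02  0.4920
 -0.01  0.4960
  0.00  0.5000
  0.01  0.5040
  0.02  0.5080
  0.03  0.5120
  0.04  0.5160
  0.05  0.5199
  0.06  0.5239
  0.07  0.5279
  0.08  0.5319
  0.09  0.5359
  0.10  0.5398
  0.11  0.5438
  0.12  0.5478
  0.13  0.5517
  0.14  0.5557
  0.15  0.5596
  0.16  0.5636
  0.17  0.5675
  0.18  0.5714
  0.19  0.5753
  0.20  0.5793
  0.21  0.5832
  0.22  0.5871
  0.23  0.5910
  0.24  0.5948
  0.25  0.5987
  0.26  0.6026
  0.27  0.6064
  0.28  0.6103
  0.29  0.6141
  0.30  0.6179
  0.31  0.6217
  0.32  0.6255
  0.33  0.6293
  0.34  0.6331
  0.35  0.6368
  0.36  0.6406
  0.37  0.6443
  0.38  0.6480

σ√T = 0.54·√0.5 = 0.3818
d₁ = [ln(86/84) + (0.074 + 0.54²/2)·0.5] / 0.3818 = [0.0235 + 0.1099] / 0.3818 = 0.3494 which rounds to 0.35
d₂ = d₁ − σ√T = 0.3494 − 0.3818 = -0.0324 which rounds to -0.03
e^(−rT) = e^(−0.074·0.5) = 0.9637
C = 86·N(0.35) − 84·0.9637·N(-0.03) = 86·0.6368 − 84·0.9637·0.4880 = 54.7648 − 39.5040 = 15.2608

$15.26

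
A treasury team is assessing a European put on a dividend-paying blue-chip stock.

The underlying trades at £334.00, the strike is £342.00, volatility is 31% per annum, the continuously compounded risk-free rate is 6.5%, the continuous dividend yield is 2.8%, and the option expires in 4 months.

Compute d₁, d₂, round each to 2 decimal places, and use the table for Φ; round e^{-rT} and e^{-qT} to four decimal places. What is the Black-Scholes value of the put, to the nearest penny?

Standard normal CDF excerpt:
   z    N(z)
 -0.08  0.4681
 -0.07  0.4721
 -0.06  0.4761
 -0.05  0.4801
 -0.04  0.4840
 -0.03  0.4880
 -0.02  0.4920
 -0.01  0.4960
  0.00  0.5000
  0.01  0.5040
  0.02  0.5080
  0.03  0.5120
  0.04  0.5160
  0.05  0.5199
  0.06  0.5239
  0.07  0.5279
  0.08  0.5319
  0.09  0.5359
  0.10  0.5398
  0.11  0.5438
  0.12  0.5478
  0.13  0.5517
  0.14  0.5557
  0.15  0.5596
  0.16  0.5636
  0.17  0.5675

£25.81

σ√T = 0.31·√0.3333 = 0.1790
d₁ = [ln(334/342) + (0.065 − 0.028 + 0.31²/2)·0.3333] / 0.1790 = [-0.0237 + 0.0284] / 0.1790 = 0.0261 ≈ 0.03
d₂ = d₁ − σ√T = 0.0261 − 0.1790 = -0.1528 ≈ -0.15
exp(−qT) = exp(−0.028·0.3333) = 0.9907;  exp(−rT) = exp(−0.065·0.3333) = 0.9786
N(−d₂) = N(0.15) = 0.5596;  N(−d₁) = N(-0.03) = 0.4880
P = 342·0.9786·0.5596 − 334·0.9907·0.4880 = 187.2876 − 161.4762 = 25.8114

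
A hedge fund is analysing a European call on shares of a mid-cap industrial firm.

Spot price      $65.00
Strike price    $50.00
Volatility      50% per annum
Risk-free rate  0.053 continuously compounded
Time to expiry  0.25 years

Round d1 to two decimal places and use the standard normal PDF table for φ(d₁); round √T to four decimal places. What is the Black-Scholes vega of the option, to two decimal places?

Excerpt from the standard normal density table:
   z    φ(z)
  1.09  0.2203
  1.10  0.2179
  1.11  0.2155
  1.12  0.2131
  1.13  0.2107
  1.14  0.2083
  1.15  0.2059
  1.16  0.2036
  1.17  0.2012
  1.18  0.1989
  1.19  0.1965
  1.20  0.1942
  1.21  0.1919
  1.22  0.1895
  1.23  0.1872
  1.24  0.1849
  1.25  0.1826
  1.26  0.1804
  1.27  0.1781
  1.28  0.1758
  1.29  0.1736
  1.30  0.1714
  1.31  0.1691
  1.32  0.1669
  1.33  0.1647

σ√T = 0.5 × 0.5000 = 0.2500
d₁ = [ln(65/50) + (0.053 + ½·0.5²)·0.25] / (σ√T) = (0.2624 + 0.0445) / 0.2500 = 1.2275 ≈ 1.23
√T = √0.25 = 0.5000
φ(d₁) = φ(1.23) = 0.1872
vega = S·φ(d₁)·√T = 65·0.1872·0.5000 = 6.0840

6.08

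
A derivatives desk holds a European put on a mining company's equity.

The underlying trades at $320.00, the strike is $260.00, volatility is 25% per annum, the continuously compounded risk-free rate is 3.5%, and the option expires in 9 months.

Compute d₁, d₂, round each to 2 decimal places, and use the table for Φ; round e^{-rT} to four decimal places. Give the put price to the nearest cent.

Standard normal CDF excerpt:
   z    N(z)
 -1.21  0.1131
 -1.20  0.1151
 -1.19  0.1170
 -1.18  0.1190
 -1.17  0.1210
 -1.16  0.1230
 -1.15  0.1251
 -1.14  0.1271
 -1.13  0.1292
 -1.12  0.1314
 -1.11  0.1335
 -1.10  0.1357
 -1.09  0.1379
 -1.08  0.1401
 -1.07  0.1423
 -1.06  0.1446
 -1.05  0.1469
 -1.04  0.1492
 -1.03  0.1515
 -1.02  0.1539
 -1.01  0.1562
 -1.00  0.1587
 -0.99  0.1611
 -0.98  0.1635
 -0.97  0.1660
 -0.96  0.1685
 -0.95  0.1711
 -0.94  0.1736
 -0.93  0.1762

$4.60

σ√T = 0.25 × 0.8660 = 0.2165
d₁ = [ln(320/260) + (0.035 + ½·0.25²)·0.75] / (σ√T) = (0.2076 + 0.0497) / 0.2165 = 1.1885 ≈ 1.19
d₂ = 1.1885 − 0.2165 = 0.9720 ≈ 0.97
e^(−rT) = e^(−0.035·0.75) = 0.9741
N(−d₂) = N(-0.97) = 0.1660;  N(−d₁) = N(-1.19) = 0.1170
P = 260·0.9741·0.1660 − 320·0.1170 = 42.0422 − 37.4400 = 4.6022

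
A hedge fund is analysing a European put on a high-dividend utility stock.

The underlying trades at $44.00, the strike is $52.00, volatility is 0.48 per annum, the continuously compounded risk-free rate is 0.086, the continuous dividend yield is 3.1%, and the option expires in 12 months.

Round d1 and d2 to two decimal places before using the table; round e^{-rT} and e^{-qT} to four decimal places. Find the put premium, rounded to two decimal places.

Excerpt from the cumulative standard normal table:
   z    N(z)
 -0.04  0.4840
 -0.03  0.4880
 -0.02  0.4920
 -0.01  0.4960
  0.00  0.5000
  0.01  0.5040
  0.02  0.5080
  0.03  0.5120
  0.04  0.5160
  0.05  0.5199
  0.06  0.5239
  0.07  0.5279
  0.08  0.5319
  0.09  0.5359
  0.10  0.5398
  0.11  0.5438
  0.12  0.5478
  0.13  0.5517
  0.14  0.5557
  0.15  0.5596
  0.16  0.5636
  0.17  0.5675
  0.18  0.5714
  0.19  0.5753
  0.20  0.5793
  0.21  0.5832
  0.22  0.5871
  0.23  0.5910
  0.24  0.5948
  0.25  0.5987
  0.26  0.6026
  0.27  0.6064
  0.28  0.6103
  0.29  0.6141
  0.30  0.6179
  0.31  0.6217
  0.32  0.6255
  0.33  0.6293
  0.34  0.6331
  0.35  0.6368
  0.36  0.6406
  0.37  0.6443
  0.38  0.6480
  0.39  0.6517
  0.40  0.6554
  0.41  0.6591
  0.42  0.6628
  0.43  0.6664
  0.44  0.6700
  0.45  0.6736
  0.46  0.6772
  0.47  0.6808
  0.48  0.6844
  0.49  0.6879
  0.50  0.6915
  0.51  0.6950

T = 1;  σ√T = 0.4800
d₁ = [ln(44/52) + (0.086 − 0.031 + ½·0.48²)·1] / (σ√T) = (-0.1671 + 0.1702) / 0.4800 = 0.0066 → 0.01
d₂ = 0.0066 − 0.4800 = -0.4734 → -0.47
exp(−qT) = exp(−0.031·1) = 0.9695;  exp(−rT) = exp(−0.086·1) = 0.9176
N(−d₂) = N(0.47) = 0.6808;  N(−d₁) = N(-0.01) = 0.4960
P = 52·0.9176·0.6808 − 44·0.9695·0.4960 = 32.4845 − 21.1584 = 11.3261

$11.33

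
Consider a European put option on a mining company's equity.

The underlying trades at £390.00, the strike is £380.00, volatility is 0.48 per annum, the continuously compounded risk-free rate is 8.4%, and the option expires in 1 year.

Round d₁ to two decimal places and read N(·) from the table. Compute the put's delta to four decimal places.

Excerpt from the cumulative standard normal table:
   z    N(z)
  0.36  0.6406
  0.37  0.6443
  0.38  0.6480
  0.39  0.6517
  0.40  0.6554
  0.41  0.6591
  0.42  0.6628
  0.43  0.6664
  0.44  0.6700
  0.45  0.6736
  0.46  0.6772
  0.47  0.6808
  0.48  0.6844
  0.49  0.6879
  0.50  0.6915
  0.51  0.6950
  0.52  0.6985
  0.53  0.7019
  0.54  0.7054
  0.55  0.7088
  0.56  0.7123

-0.3192

σ√T = 0.48·√1 = 0.4800
d₁ = [ln(390/380) + (0.084 + 0.48²/2)·1] / 0.4800 = [0.0260 + 0.1992] / 0.4800 = 0.4691 ⇒ 0.47
N(d₁) = N(0.47) = 0.6808
Δ_put = N(d₁) − 1 = 0.6808 − 1 = -0.3192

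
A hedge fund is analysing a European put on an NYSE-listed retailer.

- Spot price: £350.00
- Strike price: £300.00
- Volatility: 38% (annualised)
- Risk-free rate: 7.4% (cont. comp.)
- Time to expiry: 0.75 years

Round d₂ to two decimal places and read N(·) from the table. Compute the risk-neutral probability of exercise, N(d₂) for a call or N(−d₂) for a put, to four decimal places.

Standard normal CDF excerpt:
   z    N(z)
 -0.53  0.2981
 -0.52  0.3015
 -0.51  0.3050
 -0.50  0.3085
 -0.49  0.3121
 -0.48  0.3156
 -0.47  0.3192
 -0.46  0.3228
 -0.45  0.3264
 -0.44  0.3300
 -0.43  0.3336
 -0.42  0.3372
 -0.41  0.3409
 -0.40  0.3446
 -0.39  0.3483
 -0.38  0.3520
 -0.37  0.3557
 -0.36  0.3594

0.3192

T = 0.75;  σ√T = 0.3291
ln(S/K) + (r + σ²/2)T = ln(350/300) + (0.074 + 0.38²/2)·0.75 = 0.1542 + 0.1096 = 0.2638
d₁ = 0.2638 / 0.3291 = 0.8016 ≈ 0.80
d₂ = d₁ − σ√T = 0.8016 − 0.3291 = 0.4725 ≈ 0.47
Risk-neutral Pr[S_T < K] = N(−d₂) = N(-0.47) = 0.3192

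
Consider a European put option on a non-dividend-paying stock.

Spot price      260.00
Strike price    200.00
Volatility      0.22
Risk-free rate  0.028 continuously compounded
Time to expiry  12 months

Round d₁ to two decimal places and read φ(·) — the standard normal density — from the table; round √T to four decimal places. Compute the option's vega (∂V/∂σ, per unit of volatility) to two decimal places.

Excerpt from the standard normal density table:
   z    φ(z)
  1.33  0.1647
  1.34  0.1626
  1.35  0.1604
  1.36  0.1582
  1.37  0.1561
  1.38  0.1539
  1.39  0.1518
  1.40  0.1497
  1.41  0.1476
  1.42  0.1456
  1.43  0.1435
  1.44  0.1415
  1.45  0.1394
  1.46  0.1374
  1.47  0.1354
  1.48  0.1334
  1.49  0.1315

37.31

T = 1;  σ√T = 0.2200
d₁ = [ln(260/200) + (0.028 + ½·0.22²)·1] / (σ√T) = (0.2624 + 0.0522) / 0.2200 = 1.4298 → 1.43
√T = √1 = 1.0000
φ(d₁) = φ(1.43) = 0.1435
vega = S·φ(d₁)·√T = 260·0.1435·1.0000 = 37.3100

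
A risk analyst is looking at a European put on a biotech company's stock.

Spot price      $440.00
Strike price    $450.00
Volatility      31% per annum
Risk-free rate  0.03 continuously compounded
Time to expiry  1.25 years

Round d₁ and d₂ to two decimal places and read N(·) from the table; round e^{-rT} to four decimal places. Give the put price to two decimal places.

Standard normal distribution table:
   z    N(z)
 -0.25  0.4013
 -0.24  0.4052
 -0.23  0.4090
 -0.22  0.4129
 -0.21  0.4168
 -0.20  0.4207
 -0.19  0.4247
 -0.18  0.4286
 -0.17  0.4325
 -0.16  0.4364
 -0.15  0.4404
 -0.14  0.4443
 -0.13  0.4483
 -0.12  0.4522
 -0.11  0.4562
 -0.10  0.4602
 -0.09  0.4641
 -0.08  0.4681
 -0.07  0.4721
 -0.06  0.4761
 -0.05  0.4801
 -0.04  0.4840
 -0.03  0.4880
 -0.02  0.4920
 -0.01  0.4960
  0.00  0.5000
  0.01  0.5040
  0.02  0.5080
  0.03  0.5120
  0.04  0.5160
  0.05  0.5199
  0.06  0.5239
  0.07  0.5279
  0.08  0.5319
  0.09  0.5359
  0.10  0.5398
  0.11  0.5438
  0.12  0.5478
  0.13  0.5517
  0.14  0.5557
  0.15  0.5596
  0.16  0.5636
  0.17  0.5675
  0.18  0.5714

σ√T = 0.31 × 1.1180 = 0.3466
ln(S/K) + (r + σ²/2)T = ln(440/450) + (0.03 + 0.31²/2)·1.25 = -0.0225 + 0.0976 = 0.0751
d₁ = 0.0751 / 0.3466 = 0.2167 ≈ 0.22
d₂ = d₁ − σ√T = 0.2167 − 0.3466 = -0.1299 ≈ -0.13
e^(−rT) = e^(−0.03·1.25) = 0.9632
N(−d₂) = N(0.13) = 0.5517;  N(−d₁) = N(-0.22) = 0.4129
P = 450·0.9632·0.5517 − 440·0.4129 = 239.1288 − 181.6760 = 57.4528

$57.45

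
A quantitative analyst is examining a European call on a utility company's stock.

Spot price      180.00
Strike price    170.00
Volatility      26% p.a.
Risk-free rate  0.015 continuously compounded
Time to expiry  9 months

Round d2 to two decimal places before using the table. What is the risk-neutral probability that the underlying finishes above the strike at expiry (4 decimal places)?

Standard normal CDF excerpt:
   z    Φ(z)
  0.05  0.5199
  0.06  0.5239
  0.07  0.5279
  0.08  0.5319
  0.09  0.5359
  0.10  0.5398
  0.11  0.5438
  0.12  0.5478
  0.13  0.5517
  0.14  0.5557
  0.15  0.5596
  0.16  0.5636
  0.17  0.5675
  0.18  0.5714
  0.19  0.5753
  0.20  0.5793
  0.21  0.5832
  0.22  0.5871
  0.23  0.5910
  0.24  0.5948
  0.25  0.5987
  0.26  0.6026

0.5753

T = 0.75;  σ√T = 0.2252
d₁ = [ln(180/170) + (0.015 + 0.26²/2)·0.75] / 0.2252 = [0.0572 + 0.0366] / 0.2252 = 0.4164 → 0.42
d₂ = d₁ − σ√T = 0.4164 − 0.2252 = 0.1912 → 0.19
Risk-neutral Pr[S_T > K] = N(d₂) = N(0.19) = 0.5753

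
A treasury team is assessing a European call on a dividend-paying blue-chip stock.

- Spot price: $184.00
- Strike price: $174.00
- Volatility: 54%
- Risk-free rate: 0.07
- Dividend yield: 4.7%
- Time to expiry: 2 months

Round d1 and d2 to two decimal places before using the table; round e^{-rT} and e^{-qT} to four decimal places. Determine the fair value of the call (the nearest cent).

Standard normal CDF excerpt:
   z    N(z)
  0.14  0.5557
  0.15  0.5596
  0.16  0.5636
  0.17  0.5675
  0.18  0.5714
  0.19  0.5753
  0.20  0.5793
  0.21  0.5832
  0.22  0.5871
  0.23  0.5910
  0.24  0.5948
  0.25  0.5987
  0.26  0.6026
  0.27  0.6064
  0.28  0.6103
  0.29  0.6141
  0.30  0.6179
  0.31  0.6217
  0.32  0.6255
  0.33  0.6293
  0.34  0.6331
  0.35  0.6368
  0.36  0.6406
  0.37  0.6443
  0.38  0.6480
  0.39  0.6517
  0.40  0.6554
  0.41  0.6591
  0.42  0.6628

σ√T = 0.54 × 0.4082 = 0.2205
ln(S/K) + (r − q + σ²/2)T = ln(184/174) + (0.07 − 0.047 + 0.54²/2)·0.1667 = 0.0559 + 0.0281 = 0.0840
d₁ = 0.0840 / 0.2205 = 0.3811 ≈ 0.38
d₂ = d₁ − σ√T = 0.3811 − 0.2205 = 0.1606 ≈ 0.16
exp(−qT) = exp(−0.047·0.1667) = 0.9922;  exp(−rT) = exp(−0.07·0.1667) = 0.9884
N(d₁) = N(0.38) = 0.6480;  N(d₂) = N(0.16) = 0.5636
C = 184·0.9922·0.6480 − 174·0.9884·0.5636 = 118.3020 − 96.9288 = 21.3732

$21.37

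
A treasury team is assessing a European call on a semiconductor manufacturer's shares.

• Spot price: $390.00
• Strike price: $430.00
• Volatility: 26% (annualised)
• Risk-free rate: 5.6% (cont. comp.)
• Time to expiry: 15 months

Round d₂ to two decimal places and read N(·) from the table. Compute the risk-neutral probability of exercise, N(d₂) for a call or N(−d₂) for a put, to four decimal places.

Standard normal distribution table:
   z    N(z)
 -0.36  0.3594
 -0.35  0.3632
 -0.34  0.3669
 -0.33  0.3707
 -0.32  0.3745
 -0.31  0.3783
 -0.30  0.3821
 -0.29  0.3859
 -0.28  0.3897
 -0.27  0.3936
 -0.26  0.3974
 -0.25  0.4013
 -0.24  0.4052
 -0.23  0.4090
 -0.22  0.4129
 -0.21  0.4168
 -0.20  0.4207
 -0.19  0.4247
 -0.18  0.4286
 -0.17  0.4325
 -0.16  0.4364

0.4052

T = 1.25;  σ√T = 0.2907
d₁ = [ln(390/430) + (0.056 + ½·0.26²)·1.25] / (σ√T) = (-0.0976 + 0.1123) / 0.2907 = 0.0503 → 0.05
d₂ = 0.0503 − 0.2907 = -0.2404 → -0.24
Risk-neutral Pr[S_T > K] = N(d₂) = N(-0.24) = 0.4052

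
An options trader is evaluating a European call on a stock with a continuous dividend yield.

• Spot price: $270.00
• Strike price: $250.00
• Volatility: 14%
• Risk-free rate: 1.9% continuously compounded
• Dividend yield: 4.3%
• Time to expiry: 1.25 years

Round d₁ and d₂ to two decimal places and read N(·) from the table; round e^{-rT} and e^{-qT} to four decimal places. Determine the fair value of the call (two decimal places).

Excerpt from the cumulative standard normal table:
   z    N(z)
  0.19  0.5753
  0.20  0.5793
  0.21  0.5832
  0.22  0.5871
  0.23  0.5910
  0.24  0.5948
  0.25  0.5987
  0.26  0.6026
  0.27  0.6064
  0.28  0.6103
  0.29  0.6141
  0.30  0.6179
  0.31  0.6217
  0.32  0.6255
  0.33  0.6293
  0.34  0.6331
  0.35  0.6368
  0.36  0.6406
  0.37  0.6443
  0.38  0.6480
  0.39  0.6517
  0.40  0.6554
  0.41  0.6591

$22.48

T = 1.25;  σ√T = 0.1565
ln(S/K) + (r − q + σ²/2)T = ln(270/250) + (0.019 − 0.043 + 0.14²/2)·1.25 = 0.0770 − 0.0177 = 0.0592
d₁ = 0.0592 / 0.1565 = 0.3783 → 0.38
d₂ = d₁ − σ√T = 0.3783 − 0.1565 = 0.2218 → 0.22
e^(−qT) = e^(−0.043·1.25) = 0.9477;  e^(−rT) = e^(−0.019·1.25) = 0.9765
N(d₁) = N(0.38) = 0.6480;  N(d₂) = N(0.22) = 0.5871
C = 270·0.9477·0.6480 − 250·0.9765·0.5871 = 165.8096 − 143.3258 = 22.4838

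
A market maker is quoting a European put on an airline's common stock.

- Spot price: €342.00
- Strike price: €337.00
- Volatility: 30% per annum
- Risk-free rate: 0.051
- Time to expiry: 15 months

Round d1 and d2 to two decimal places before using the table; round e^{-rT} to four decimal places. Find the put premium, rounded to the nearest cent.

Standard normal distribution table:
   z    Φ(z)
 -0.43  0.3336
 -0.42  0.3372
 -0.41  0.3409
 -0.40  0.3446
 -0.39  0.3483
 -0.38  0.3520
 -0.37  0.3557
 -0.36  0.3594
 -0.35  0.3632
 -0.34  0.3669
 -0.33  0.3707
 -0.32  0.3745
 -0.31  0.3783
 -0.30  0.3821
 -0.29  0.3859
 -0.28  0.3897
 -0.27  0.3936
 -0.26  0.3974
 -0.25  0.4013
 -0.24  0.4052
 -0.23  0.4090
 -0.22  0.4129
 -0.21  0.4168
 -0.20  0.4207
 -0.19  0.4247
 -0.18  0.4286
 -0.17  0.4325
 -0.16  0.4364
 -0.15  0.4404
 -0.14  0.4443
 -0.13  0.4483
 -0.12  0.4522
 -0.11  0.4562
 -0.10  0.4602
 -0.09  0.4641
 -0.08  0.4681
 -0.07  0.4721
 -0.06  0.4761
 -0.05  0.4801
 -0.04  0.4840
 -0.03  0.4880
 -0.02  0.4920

σ√T = 0.3 × 1.1180 = 0.3354
d₁ = [ln(342/337) + (0.051 + ½·0.3²)·1.25] / (σ√T) = (0.0147 + 0.1200) / 0.3354 = 0.4017 → 0.40
d₂ = 0.4017 − 0.3354 = 0.0663 → 0.07
exp(−rT) = exp(−0.051·1.25) = 0.9382
P = 337·0.9382·N(-0.07) − 342·N(-0.40) = 337·0.9382·0.4721 − 342·0.3446 = 149.2655 − 117.8532 = 31.4123

€31.41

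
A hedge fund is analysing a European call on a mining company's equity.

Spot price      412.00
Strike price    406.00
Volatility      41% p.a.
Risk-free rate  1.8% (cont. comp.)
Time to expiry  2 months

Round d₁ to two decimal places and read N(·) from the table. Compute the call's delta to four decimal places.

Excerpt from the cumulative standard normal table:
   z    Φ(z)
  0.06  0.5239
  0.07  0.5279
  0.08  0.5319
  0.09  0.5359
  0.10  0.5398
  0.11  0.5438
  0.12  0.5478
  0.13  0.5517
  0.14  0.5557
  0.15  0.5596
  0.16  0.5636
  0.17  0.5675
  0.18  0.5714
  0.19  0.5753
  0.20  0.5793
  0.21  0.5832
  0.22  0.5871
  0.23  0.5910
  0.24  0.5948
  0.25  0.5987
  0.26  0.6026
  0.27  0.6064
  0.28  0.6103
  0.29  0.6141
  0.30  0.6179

0.5753

σ√T = 0.41·√0.1667 = 0.1674
ln(S/K) + (r + σ²/2)T = ln(412/406) + (0.018 + 0.41²/2)·0.1667 = 0.0147 + 0.0170 = 0.0317
d₁ = 0.0317 / 0.1674 = 0.1893 which rounds to 0.19
N(d₁) = N(0.19) = 0.5753
Δ_call = N(d₁) = 0.5753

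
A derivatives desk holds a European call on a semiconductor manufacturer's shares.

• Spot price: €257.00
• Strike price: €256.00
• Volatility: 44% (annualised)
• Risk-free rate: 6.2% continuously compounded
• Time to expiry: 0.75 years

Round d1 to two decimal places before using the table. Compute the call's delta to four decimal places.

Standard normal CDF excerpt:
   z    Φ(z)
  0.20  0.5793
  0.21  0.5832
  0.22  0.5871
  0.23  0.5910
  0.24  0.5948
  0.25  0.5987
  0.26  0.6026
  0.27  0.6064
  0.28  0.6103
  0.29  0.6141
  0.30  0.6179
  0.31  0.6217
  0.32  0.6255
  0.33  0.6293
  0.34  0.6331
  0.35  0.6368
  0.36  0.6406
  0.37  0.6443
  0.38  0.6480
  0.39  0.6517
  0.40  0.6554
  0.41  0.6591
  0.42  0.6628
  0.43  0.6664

0.6255

T = 0.75;  σ√T = 0.3811
ln(S/K) + (r + σ²/2)T = ln(257/256) + (0.062 + 0.44²/2)·0.75 = 0.0039 + 0.1191 = 0.1230
d₁ = 0.1230 / 0.3811 = 0.3228 → 0.32
N(d₁) = N(0.32) = 0.6255
Δ_call = N(d₁) = 0.6255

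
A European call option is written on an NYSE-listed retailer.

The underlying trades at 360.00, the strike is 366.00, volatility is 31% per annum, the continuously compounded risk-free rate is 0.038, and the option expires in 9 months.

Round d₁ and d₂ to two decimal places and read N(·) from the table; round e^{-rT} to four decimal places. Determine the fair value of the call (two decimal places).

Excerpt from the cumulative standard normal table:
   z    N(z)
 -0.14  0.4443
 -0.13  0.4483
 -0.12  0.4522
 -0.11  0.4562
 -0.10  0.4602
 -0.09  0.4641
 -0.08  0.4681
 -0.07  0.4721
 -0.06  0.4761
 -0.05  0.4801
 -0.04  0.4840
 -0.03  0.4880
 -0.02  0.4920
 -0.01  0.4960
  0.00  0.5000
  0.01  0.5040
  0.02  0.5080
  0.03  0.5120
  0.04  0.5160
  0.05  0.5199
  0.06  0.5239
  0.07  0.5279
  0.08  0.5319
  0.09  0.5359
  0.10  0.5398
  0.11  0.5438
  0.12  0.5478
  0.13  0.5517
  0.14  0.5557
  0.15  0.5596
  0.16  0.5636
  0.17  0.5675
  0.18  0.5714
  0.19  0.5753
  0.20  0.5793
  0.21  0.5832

40.62

T = 0.75;  σ√T = 0.2685
ln(S/K) + (r + σ²/2)T = ln(360/366) + (0.038 + 0.31²/2)·0.75 = -0.0165 + 0.0645 = 0.0480
d₁ = 0.0480 / 0.2685 = 0.1788 which rounds to 0.18
d₂ = d₁ − σ√T = 0.1788 − 0.2685 = -0.0896 which rounds to -0.09
exp(−rT) = exp(−0.038·0.75) = 0.9719
C = 360·N(0.18) − 366·0.9719·N(-0.09) = 360·0.5714 − 366·0.9719·0.4641 = 205.7040 − 165.0875 = 40.6165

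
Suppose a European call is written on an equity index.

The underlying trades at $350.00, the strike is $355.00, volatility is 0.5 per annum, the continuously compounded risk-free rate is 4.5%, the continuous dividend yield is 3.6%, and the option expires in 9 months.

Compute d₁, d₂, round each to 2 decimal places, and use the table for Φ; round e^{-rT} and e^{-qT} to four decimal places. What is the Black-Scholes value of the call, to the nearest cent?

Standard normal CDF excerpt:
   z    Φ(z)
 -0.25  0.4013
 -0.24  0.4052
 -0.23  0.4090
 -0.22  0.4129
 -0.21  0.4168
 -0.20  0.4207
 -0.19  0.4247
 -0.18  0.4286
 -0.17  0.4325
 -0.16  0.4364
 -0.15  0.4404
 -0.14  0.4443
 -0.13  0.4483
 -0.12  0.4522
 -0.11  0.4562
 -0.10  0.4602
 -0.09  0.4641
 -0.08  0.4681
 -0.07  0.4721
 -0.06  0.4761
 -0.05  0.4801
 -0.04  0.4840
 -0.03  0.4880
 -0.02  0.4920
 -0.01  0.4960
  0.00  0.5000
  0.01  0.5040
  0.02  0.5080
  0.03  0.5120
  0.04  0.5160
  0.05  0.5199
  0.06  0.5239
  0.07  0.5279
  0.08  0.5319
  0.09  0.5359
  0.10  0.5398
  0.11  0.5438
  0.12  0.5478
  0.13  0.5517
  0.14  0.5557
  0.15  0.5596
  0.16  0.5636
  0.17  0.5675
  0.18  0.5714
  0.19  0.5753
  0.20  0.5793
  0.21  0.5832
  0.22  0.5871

$56.99

T = 0.75;  σ√T = 0.4330
d₁ = [ln(350/355) + (0.045 − 0.036 + ½·0.5²)·0.75] / (σ√T) = (-0.0142 + 0.1005) / 0.4330 = 0.1993 which rounds to 0.20
d₂ = 0.1993 − 0.4330 = -0.2337 which rounds to -0.23
exp(−qT) = exp(−0.036·0.75) = 0.9734;  exp(−rT) = exp(−0.045·0.75) = 0.9668
C = 350·0.9734·N(0.20) − 355·0.9668·N(-0.23) = 350·0.9734·0.5793 − 355·0.9668·0.4090 = 197.3617 − 140.3745 = 56.9872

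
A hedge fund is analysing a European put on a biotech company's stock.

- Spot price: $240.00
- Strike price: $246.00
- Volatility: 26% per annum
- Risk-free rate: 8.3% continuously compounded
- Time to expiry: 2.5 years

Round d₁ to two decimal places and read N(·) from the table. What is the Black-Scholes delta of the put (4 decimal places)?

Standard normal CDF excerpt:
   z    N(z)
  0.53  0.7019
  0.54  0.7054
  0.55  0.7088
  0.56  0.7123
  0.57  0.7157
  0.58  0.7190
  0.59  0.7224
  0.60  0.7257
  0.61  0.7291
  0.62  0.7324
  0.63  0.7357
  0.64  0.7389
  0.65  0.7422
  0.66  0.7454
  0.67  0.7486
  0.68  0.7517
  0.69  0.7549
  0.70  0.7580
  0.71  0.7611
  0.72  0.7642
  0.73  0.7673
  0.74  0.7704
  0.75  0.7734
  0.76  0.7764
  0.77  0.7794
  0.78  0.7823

T = 2.5;  σ√T = 0.4111
d₁ = [ln(240/246) + (0.083 + 0.26²/2)·2.5] / 0.4111 = [-0.0247 + 0.2920] / 0.4111 = 0.6502 → 0.65
N(d₁) = N(0.65) = 0.7422
Δ_put = N(d₁) − 1 = 0.7422 − 1 = -0.2578

-0.2578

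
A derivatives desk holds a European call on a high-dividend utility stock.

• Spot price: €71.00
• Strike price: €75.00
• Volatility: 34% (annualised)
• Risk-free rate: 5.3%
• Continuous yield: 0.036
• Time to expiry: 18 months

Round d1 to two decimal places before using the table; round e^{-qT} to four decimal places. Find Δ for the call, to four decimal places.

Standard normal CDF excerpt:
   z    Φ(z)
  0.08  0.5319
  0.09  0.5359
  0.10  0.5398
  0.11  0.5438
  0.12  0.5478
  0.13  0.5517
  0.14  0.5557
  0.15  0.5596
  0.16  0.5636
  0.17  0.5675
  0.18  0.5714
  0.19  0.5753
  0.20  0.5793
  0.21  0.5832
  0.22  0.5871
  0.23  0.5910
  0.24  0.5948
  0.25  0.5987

0.5265

T = 1.5;  σ√T = 0.4164
d₁ = [ln(71/75) + (0.053 − 0.036 + 0.34²/2)·1.5] / 0.4164 = [-0.0548 + 0.1122] / 0.4164 = 0.1378 ⇒ 0.14
N(d₁) = N(0.14) = 0.5557
Δ_call = e^(−qT)·N(d₁) = 0.9474·0.5557 = 0.5265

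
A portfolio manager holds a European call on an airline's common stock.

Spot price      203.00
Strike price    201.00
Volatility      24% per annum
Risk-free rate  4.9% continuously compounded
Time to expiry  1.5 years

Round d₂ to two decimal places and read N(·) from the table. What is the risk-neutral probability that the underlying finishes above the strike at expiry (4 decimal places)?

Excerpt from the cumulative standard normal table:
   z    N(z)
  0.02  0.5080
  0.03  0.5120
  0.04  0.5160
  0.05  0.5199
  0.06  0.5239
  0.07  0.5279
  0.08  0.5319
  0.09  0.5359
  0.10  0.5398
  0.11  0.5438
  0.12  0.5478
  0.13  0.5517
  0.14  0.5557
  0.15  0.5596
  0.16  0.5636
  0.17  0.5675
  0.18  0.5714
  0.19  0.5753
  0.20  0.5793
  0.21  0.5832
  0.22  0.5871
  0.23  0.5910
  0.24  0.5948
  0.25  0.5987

σ√T = 0.24 × 1.2247 = 0.2939
d₁ = [ln(203/201) + (0.049 + ½·0.24²)·1.5] / (σ√T) = (0.0099 + 0.1167) / 0.2939 = 0.4307 ≈ 0.43
d₂ = 0.4307 − 0.2939 = 0.1368 ≈ 0.14
Pr(exercise) under Q = N(d₂) = 0.5557

0.5557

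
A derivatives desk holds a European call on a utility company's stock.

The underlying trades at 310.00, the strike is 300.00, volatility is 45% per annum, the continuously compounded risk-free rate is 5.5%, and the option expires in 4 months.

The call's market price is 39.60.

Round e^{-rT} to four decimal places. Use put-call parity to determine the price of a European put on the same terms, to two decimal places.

24.14

e^(−rT) = e^(−0.055·0.3333) = 0.9818
Put-call parity: C − P = S − K·e^(−rT) = 310 − 300·0.9818 = 310 − 294.5400 = 15.4600
P = C − (C − P) = 39.60 − (15.4600) = 24.1400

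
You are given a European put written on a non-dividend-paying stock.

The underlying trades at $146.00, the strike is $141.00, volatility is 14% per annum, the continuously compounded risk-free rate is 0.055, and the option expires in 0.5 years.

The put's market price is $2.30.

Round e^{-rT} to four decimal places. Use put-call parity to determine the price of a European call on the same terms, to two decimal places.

exp(−rT) = exp(−0.055·0.5) = 0.9729
Put-call parity: C − P = S − K·e^(−rT) = 146 − 141·0.9729 = 146 − 137.1789 = 8.8211
C = P + (C − P) = 2.30 + (8.8211) = 11.1211

$11.12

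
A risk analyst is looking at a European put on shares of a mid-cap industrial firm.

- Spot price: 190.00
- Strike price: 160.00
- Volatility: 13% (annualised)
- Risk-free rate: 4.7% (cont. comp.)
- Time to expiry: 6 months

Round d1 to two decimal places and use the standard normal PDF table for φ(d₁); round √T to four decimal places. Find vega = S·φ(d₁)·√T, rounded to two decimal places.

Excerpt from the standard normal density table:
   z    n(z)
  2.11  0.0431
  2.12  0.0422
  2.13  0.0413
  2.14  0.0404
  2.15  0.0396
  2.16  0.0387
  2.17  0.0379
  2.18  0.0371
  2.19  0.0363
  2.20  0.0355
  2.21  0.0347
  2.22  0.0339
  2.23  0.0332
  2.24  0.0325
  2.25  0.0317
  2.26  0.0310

σ√T = 0.13·√0.5 = 0.0919
d₁ = [ln(190/160) + (0.047 + 0.13²/2)·0.5] / 0.0919 = [0.1719 + 0.0277] / 0.0919 = 2.1711 which rounds to 2.17
√T = √0.5 = 0.7071
φ(d₁) = φ(2.17) = 0.0379
vega = S·φ(d₁)·√T = 190·0.0379·0.7071 = 5.0918

5.09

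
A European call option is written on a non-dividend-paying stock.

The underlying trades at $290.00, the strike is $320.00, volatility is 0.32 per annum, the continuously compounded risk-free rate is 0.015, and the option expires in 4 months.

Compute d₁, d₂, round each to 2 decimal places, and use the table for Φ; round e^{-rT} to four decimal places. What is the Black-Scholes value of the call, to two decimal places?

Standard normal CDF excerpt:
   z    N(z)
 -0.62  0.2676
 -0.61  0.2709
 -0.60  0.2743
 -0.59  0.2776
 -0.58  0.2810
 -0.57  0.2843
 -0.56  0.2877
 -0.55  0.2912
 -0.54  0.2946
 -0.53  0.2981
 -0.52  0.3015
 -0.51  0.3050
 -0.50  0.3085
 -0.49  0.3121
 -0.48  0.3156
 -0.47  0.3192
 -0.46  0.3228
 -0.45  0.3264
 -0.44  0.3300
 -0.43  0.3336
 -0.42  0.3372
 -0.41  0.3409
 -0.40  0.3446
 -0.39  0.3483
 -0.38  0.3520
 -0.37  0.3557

σ√T = 0.32 × 0.5774 = 0.1848
d₁ = [ln(290/320) + (0.015 + 0.32²/2)·0.3333] / 0.1848 = [-0.0984 + 0.0221] / 0.1848 = -0.4134 → -0.41
d₂ = d₁ − σ√T = -0.4134 − 0.1848 = -0.5981 → -0.60
e^(−rT) = e^(−0.015·0.3333) = 0.9950
N(d₁) = N(-0.41) = 0.3409;  N(d₂) = N(-0.60) = 0.2743
C = 290·0.3409 − 320·0.9950·0.2743 = 98.8610 − 87.3371 = 11.5239

$11.52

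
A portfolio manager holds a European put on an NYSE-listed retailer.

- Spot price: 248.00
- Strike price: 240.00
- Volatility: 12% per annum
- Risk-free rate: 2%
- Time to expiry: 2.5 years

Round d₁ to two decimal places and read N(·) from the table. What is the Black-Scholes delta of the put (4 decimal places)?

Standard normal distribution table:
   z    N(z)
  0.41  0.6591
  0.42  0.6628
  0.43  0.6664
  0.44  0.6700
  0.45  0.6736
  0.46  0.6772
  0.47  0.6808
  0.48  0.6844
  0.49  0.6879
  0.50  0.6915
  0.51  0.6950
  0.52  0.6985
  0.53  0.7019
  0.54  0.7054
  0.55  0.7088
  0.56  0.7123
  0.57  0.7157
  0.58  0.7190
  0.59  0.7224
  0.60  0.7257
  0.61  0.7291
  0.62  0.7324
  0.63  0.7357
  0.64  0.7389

-0.2981

T = 2.5;  σ√T = 0.1897
ln(S/K) + (r + σ²/2)T = ln(248/240) + (0.02 + 0.12²/2)·2.5 = 0.0328 + 0.0680 = 0.1008
d₁ = 0.1008 / 0.1897 = 0.5312 ≈ 0.53
N(d₁) = N(0.53) = 0.7019
Δ_put = N(d₁) − 1 = 0.7019 − 1 = -0.2981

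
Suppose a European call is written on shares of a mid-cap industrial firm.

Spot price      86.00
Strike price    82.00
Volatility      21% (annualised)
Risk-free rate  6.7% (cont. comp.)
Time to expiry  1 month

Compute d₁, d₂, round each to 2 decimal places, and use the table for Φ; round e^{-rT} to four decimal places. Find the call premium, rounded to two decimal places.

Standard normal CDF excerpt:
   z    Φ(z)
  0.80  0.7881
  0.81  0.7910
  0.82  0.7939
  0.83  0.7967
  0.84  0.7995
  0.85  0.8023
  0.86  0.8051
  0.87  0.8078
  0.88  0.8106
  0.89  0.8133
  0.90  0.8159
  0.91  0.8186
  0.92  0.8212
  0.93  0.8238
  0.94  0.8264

4.98

σ√T = 0.21 × 0.2887 = 0.0606
ln(S/K) + (r + σ²/2)T = ln(86/82) + (0.067 + 0.21²/2)·0.08333 = 0.0476 + 0.0074 = 0.0550
d₁ = 0.0550 / 0.0606 = 0.9081 which rounds to 0.91
d₂ = d₁ − σ√T = 0.9081 − 0.0606 = 0.8474 which rounds to 0.85
exp(−rT) = exp(−0.067·0.08333) = 0.9944
C = 86·N(0.91) − 82·0.9944·N(0.85) = 86·0.8186 − 82·0.9944·0.8023 = 70.3996 − 65.4202 = 4.9794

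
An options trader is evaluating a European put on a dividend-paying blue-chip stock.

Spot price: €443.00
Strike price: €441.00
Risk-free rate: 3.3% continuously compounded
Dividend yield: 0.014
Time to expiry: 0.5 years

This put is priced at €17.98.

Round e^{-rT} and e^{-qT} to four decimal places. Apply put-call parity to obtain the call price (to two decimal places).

e^(−qT) = e^(−0.014·0.5) = 0.9930;  e^(−rT) = e^(−0.033·0.5) = 0.9836
Put-call parity: C − P = S·e^(−qT) − K·e^(−rT) = 443·0.9930 − 441·0.9836 = 439.8990 − 433.7676 = 6.1314
C = P + (C − P) = 17.98 + (6.1314) = 24.1114

€24.11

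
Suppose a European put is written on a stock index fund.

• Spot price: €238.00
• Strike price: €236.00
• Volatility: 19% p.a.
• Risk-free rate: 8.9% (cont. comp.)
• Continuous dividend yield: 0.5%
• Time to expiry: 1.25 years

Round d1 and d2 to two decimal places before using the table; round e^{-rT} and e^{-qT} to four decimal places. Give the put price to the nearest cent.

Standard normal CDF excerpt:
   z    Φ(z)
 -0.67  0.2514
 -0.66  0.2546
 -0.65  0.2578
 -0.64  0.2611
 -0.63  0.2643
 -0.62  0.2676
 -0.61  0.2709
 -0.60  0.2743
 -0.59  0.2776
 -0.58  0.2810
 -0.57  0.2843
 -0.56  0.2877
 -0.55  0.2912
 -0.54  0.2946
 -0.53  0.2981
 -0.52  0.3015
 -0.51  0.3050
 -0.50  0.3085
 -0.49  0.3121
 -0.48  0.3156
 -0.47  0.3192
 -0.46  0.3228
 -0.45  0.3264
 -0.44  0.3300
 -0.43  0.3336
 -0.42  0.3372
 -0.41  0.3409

€8.68

T = 1.25;  σ√T = 0.2124
d₁ = [ln(238/236) + (0.089 − 0.005 + 0.19²/2)·1.25] / 0.2124 = [0.0084 + 0.1276] / 0.2124 = 0.6402 ⇒ 0.64
d₂ = d₁ − σ√T = 0.6402 − 0.2124 = 0.4278 ⇒ 0.43
e^(−qT) = e^(−0.005·1.25) = 0.9938;  e^(−rT) = e^(−0.089·1.25) = 0.8947
P = 236·0.8947·N(-0.43) − 238·0.9938·N(-0.64) = 236·0.8947·0.3336 − 238·0.9938·0.2611 = 70.4394 − 61.7565 = 8.6829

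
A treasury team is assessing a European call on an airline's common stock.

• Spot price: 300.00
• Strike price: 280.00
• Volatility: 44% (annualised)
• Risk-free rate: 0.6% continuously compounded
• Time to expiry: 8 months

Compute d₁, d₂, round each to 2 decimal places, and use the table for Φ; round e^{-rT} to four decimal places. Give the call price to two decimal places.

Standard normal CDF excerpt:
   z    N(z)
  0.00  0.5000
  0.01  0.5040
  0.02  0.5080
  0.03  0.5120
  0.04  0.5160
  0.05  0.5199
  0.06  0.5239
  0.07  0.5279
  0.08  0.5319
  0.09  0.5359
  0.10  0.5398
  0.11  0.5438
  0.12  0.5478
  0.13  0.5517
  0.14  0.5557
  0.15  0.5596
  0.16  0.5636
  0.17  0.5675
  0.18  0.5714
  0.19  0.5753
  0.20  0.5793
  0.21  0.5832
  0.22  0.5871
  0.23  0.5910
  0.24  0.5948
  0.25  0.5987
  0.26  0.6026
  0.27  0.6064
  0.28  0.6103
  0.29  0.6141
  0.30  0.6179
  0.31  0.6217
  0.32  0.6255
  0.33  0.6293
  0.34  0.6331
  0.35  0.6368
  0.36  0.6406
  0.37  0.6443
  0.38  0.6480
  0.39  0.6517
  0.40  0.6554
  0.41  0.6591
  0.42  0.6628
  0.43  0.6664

σ√T = 0.44·√0.6667 = 0.3593
d₁ = [ln(300/280) + (0.006 + 0.44²/2)·0.6667] / 0.3593 = [0.0690 + 0.0685] / 0.3593 = 0.3828 ≈ 0.38
d₂ = d₁ − σ√T = 0.3828 − 0.3593 = 0.0235 ≈ 0.02
e^(−rT) = e^(−0.006·0.6667) = 0.9960
N(d₁) = N(0.38) = 0.6480;  N(d₂) = N(0.02) = 0.5080
C = 300·0.6480 − 280·0.9960·0.5080 = 194.4000 − 141.6710 = 52.7290

52.73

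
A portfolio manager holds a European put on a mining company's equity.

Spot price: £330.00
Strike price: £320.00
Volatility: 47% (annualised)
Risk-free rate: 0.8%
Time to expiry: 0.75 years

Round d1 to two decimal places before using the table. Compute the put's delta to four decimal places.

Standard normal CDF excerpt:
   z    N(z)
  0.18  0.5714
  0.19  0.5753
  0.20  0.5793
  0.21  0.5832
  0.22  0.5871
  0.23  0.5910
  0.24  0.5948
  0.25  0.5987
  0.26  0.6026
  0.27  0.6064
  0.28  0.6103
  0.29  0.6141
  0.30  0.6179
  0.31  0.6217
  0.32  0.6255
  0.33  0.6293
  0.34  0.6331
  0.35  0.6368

-0.3859

σ√T = 0.47·√0.75 = 0.4070
d₁ = [ln(330/320) + (0.008 + 0.47²/2)·0.75] / 0.4070 = [0.0308 + 0.0888] / 0.4070 = 0.2939 ≈ 0.29
N(d₁) = N(0.29) = 0.6141
Δ_put = N(d₁) − 1 = 0.6141 − 1 = -0.3859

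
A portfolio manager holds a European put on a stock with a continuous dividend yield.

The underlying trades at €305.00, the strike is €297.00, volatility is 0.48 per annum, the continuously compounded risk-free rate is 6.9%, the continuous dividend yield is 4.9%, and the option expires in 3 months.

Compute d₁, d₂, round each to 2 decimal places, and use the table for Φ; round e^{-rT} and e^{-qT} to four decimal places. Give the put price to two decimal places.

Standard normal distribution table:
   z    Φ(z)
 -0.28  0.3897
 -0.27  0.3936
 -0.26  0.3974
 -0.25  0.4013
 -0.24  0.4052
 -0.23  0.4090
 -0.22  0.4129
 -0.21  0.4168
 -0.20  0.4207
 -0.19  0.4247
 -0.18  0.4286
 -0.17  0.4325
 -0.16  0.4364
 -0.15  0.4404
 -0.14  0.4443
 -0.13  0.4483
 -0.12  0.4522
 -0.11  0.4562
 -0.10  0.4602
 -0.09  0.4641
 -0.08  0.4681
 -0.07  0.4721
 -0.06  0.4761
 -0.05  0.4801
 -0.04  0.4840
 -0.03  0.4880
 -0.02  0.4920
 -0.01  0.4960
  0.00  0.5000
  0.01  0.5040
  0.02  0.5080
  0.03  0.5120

€23.89

σ√T = 0.48·√0.25 = 0.2400
d₁ = [ln(305/297) + (0.069 − 0.049 + 0.48²/2)·0.25] / 0.2400 = [0.0266 + 0.0338] / 0.2400 = 0.2516 ≈ 0.25
d₂ = d₁ − σ√T = 0.2516 − 0.2400 = 0.0116 ≈ 0.01
e^(−qT) = e^(−0.049·0.25) = 0.9878;  e^(−rT) = e^(−0.069·0.25) = 0.9829
N(−d₂) = N(-0.01) = 0.4960;  N(−d₁) = N(-0.25) = 0.4013
P = 297·0.9829·0.4960 − 305·0.9878·0.4013 = 144.7930 − 120.9033 = 23.8897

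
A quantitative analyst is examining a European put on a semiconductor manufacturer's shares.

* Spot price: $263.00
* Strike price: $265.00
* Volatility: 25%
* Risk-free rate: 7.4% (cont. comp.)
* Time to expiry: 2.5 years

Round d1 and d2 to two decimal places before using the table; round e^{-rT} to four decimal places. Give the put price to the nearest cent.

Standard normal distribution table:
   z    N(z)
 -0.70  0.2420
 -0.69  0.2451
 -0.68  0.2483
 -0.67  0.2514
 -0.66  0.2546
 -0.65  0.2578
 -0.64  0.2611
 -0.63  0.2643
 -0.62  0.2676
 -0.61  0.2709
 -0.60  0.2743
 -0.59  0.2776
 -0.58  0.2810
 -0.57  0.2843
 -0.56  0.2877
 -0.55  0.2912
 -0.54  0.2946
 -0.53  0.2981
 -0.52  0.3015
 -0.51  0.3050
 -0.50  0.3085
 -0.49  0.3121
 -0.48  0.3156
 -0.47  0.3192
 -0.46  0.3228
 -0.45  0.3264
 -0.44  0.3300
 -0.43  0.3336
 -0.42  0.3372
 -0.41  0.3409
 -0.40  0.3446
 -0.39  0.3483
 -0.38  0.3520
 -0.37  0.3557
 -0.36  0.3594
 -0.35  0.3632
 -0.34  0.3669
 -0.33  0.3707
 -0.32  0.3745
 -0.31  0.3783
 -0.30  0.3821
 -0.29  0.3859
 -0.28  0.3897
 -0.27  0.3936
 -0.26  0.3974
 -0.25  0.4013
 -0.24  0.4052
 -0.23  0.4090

$20.58

T = 2.5;  σ√T = 0.3953
d₁ = [ln(263/265) + (0.074 + 0.25²/2)·2.5] / 0.3953 = [-0.0076 + 0.2631] / 0.3953 = 0.6465 → 0.65
d₂ = d₁ − σ√T = 0.6465 − 0.3953 = 0.2512 → 0.25
e^(−rT) = e^(−0.074·2.5) = 0.8311
N(−d₂) = N(-0.25) = 0.4013;  N(−d₁) = N(-0.65) = 0.2578
P = 265·0.8311·0.4013 − 263·0.2578 = 88.3829 − 67.8014 = 20.5815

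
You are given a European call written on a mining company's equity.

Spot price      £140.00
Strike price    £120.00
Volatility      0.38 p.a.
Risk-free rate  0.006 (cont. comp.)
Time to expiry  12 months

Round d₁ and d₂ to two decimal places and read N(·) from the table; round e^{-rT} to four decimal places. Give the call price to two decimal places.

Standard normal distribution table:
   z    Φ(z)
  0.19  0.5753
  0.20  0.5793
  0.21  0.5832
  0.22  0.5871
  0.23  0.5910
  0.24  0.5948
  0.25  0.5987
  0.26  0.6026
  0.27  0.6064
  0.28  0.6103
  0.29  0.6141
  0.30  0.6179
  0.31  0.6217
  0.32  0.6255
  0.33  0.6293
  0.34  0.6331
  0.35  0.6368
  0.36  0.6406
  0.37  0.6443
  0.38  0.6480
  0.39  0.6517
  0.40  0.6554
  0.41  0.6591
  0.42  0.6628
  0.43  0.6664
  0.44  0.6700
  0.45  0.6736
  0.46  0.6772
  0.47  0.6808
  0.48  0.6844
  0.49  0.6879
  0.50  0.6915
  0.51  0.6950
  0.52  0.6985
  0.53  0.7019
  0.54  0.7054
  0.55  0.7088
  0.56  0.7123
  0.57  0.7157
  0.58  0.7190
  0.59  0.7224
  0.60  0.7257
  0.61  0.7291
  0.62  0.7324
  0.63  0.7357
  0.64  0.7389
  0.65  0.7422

£31.58

T = 1;  σ√T = 0.3800
d₁ = [ln(140/120) + (0.006 + 0.38²/2)·1] / 0.3800 = [0.1542 + 0.0782] / 0.3800 = 0.6114 which rounds to 0.61
d₂ = d₁ − σ√T = 0.6114 − 0.3800 = 0.2314 which rounds to 0.23
exp(−rT) = exp(−0.006·1) = 0.9940
N(d₁) = N(0.61) = 0.7291;  N(d₂) = N(0.23) = 0.5910
C = 140·0.7291 − 120·0.9940·0.5910 = 102.0740 − 70.4945 = 31.5795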